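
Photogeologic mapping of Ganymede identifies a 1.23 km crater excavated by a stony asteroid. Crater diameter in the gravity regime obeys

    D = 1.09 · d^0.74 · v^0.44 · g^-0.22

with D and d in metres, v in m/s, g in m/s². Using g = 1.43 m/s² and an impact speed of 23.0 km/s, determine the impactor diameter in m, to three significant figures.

Rearranging for d: d = [D / (1.09 · 23000^0.44 · 1.43^-0.22)]^(1/0.74).
D = 1230 m.
23000^0.44 = 83.02
1.43^-0.22 = 0.9243
Denominator = 1.09 × 83.02 × 0.9243 = 83.64
D / 83.64 = 1230 / 83.64 = 14.71
d = 14.71^(1/0.74) = 14.71^1.3514 = 37.84 m

d ≈ 37.8 m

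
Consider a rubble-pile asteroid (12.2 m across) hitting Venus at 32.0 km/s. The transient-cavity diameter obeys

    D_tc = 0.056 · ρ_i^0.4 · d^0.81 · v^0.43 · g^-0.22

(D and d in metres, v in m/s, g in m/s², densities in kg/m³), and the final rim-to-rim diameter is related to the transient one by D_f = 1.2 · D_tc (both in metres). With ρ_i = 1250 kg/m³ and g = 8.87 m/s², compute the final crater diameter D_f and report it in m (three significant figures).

D_f ≈ 473 m

v = 32000 m/s.
ρ_i^0.4 = 1250^0.4 = 17.33
d^0.81 = 12.2^0.81 = 7.585
v^0.43 = 32000^0.43 = 86.54
g^-0.22 = 8.87^-0.22 = 0.6187
D_tc = 0.056 × 17.33 × 7.585 × 86.54 × 0.6187 = 394.1 m
D_f = 1.2 × 394.1 = 472.9 m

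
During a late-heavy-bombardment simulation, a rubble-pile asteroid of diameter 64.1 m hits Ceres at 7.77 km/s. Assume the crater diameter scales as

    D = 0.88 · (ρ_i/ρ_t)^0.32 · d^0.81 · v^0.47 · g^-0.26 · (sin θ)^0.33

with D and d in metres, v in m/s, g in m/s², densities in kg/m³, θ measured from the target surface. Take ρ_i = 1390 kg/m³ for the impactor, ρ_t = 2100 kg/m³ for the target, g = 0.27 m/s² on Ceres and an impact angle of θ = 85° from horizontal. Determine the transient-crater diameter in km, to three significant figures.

In SI units: v = 7770 m/s.
(ρ_i/ρ_t)^0.32 = (1390/2100)^0.32 = 0.8763
d^0.81 = 64.1^0.81 = 29.08
v^0.47 = 7770^0.47 = 67.37
g^-0.26 = 0.27^-0.26 = 1.406
(sin 85°)^0.33 = 0.9962^0.33 = 0.9987
D = 0.88 × 0.8763 × 29.08 × 67.37 × 1.406 × 0.9987 = 2121 m
   = 2.121 km

D ≈ 2.12 km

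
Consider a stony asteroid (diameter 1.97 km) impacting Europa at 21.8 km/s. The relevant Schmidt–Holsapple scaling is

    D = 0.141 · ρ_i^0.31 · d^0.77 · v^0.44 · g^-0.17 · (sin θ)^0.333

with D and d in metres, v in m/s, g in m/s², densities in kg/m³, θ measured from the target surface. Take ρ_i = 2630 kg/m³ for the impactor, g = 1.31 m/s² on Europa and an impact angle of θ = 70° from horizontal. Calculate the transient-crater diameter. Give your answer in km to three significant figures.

D ≈ 42.3 km

In SI units: d = 1970 m, v = 21800 m/s.
ρ_i^0.31 = 2630^0.31 = 11.49
d^0.77 = 1970^0.77 = 344.1
v^0.44 = 21800^0.44 = 81.08
g^-0.17 = 1.31^-0.17 = 0.9551
(sin 70°)^0.333 = 0.9397^0.333 = 0.9795
D = 0.141 × 11.49 × 344.1 × 81.08 × 0.9551 × 0.9795 = 42285 m
   = 42.29 km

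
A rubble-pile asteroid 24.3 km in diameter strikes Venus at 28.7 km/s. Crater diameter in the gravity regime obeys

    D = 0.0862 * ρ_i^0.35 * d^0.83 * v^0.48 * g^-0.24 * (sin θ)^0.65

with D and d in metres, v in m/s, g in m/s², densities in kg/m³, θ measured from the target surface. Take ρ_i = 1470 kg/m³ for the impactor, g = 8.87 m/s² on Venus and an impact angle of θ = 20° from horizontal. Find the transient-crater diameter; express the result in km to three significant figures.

D ≈ 197 km

In SI units: d = 24300 m, v = 28700 m/s.
ρ_i^0.35 = 1470^0.35 = 12.84
d^0.83 = 24300^0.83 = 4366
v^0.48 = 28700^0.48 = 138.0
g^-0.24 = 8.87^-0.24 = 0.5922
(sin 20°)^0.65 = 0.3420^0.65 = 0.4979
D = 0.0862 × 12.84 × 4366 × 138.0 × 0.5922 × 0.4979 = 1.966 × 10^5 m
   = 196.6 km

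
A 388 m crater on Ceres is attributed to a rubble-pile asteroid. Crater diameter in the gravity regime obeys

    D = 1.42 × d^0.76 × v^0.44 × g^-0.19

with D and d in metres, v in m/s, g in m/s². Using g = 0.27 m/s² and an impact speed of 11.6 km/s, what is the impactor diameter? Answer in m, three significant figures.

Rearranging for d: d = [D / (1.42 · 11600^0.44 · 0.27^-0.19)]^(1/0.76).
11600^0.44 = 61.43
0.27^-0.19 = 1.282
Denominator = 1.42 × 61.43 × 1.282 = 111.8
D / 111.8 = 388 / 111.8 = 3.470
d = 3.470^(1/0.76) = 3.470^1.3158 = 5.140 m

d ≈ 5.14 m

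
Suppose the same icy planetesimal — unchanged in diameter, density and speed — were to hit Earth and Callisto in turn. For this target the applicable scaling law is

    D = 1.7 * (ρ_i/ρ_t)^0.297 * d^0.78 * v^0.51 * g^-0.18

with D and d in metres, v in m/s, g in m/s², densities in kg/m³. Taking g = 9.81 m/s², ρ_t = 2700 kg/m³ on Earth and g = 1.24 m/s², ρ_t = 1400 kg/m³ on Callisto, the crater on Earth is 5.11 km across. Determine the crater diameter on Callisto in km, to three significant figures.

The impactor-only factors (d, v, ρ_i) cancel in the ratio, leaving D_Callisto/D_Earth = (g_Callisto/g_Earth)^-0.18 · (ρ_t,Earth/ρ_t,Callisto)^0.297.
(1.24/9.81)^-0.18 = 0.1264^-0.18 = 1.451
(2700/1400)^0.297 = 1.929^0.297 = 1.215
Ratio = 1.451 × 1.215 = 1.763
D_Callisto = 1.763 × 5.11 km = 9.01 km

D ≈ 9.01 km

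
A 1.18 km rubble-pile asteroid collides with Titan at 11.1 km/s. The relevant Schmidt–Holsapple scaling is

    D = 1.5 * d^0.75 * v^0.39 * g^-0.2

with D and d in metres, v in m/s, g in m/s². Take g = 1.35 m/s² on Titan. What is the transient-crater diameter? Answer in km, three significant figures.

D ≈ 10.8 km

In SI units: d = 1180 m, v = 11100 m/s.
d^0.75 = 1180^0.75 = 201.3
v^0.39 = 11100^0.39 = 37.82
g^-0.2 = 1.35^-0.2 = 0.9417
D = 1.5 × 201.3 × 37.82 × 0.9417 = 10754 m
   = 10.75 km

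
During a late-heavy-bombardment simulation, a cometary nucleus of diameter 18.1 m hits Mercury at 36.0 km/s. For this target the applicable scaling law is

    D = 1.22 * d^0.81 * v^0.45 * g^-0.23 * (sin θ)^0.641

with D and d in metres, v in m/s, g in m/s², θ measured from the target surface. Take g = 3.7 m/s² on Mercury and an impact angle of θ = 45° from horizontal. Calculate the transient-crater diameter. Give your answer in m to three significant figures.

In SI units: v = 36000 m/s.
d^0.81 = 18.1^0.81 = 10.44
v^0.45 = 36000^0.45 = 112.3
g^-0.23 = 3.7^-0.23 = 0.7401
(sin 45°)^0.641 = 0.7071^0.641 = 0.8008
D = 1.22 × 10.44 × 112.3 × 0.7401 × 0.8008 = 847.7 m

D ≈ 848 m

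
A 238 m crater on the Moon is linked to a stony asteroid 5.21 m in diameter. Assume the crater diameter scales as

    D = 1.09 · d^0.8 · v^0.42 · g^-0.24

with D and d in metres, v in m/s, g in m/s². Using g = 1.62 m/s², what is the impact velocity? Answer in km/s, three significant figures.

Rearranging for v: v = [D / (1.09 · 5.21^0.8 · 1.62^-0.24)]^(1/0.42).
5.21^0.8 = 3.745
1.62^-0.24 = 0.8907
Denominator = 1.09 × 3.745 × 0.8907 = 3.636
D / 3.636 = 238 / 3.636 = 65.46
v = 65.46^(1/0.42) = 65.46^2.381 = 21078 m/s

v ≈ 21.1 km/s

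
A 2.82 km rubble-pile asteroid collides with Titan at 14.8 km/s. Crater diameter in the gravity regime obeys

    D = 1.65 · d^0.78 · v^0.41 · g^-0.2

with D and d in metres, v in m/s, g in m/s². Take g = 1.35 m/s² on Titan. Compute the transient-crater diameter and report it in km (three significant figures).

D ≈ 39.1 km

In SI units: d = 2820 m, v = 14800 m/s.
d^0.78 = 2820^0.78 = 491.1
v^0.41 = 14800^0.41 = 51.26
g^-0.2 = 1.35^-0.2 = 0.9417
D = 1.65 × 491.1 × 51.26 × 0.9417 = 39115 m
   = 39.12 km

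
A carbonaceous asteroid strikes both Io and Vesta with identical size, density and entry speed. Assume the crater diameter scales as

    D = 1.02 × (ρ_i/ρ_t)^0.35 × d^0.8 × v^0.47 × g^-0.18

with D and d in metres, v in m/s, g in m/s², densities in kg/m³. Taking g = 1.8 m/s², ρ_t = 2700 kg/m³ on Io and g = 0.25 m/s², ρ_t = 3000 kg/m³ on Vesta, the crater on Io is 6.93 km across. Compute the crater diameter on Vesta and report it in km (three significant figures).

D ≈ 9.53 km

The impactor-only factors (d, v, ρ_i) cancel in the ratio, leaving D_Vesta/D_Io = (g_Vesta/g_Io)^-0.18 · (ρ_t,Io/ρ_t,Vesta)^0.35.
(0.25/1.8)^-0.18 = 0.1389^-0.18 = 1.427
(2700/3000)^0.35 = 0.9000^0.35 = 0.9638
Ratio = 1.427 × 0.9638 = 1.375
D_Vesta = 1.375 × 6.93 km = 9.53 km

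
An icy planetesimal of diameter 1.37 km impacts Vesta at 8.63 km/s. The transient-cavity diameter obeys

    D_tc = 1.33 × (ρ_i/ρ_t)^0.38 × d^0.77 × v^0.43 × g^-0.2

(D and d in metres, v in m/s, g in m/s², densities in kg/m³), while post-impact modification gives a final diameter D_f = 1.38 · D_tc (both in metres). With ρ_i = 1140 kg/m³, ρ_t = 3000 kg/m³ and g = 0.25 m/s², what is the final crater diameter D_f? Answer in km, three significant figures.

D_f ≈ 21.5 km

In SI: d = 1370 m, v = 8630 m/s.
(ρ_i/ρ_t)^0.38 = (1140/3000)^0.38 = 0.6923
d^0.77 = 1370^0.77 = 260.2
v^0.43 = 8630^0.43 = 49.26
g^-0.2 = 0.25^-0.2 = 1.320
D_tc = 1.33 × 0.6923 × 260.2 × 49.26 × 1.320 = 15580 m
D_f = 1.38 × 15580 = 21500 m
     = 21.50 km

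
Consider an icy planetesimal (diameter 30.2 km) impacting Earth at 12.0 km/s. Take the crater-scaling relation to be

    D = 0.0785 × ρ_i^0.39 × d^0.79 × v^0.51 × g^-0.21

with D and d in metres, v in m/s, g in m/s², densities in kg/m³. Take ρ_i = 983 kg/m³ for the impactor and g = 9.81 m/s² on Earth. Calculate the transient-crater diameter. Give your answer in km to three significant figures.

In SI units: d = 30200 m, v = 12000 m/s.
ρ_i^0.39 = 983^0.39 = 14.69
d^0.79 = 30200^0.79 = 3461
v^0.51 = 12000^0.51 = 120.3
g^-0.21 = 9.81^-0.21 = 0.6191
D = 0.0785 × 14.69 × 3461 × 120.3 × 0.6191 = 2.972 × 10^5 m
   = 297.2 km

D ≈ 297 km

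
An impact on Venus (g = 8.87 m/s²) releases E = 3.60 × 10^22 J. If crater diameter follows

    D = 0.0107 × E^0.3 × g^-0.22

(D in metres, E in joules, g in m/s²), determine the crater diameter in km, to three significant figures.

E^0.3 = (3.60 × 10^22)^0.3 = 5.846 × 10^6
g^-0.22 = 8.87^-0.22 = 0.6187
D = 0.0107 × 5.846 × 10^6 × 0.6187 = 38701 m
   = 38.70 km

D ≈ 38.7 km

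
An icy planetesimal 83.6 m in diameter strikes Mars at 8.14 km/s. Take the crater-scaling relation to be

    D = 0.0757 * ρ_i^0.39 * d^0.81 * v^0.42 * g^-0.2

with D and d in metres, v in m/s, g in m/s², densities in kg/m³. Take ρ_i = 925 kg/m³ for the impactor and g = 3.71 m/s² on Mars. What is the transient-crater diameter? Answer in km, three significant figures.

In SI units: v = 8140 m/s.
ρ_i^0.39 = 925^0.39 = 14.35
d^0.81 = 83.6^0.81 = 36.06
v^0.42 = 8140^0.42 = 43.90
g^-0.2 = 3.71^-0.2 = 0.7694
D = 0.0757 × 14.35 × 36.06 × 43.90 × 0.7694 = 1323 m
   = 1.323 km

D ≈ 1.32 km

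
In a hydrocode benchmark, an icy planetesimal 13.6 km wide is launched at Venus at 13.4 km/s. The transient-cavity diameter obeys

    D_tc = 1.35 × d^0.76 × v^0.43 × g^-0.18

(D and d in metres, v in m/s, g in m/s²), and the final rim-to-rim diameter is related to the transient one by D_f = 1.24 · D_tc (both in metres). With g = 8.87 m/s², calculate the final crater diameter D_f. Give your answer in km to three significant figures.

In SI: d = 13600 m, v = 13400 m/s.
d^0.76 = 13600^0.76 = 1385
v^0.43 = 13400^0.43 = 59.52
g^-0.18 = 8.87^-0.18 = 0.6751
D_tc = 1.35 × 1385 × 59.52 × 0.6751 = 75130 m
D_f = 1.24 × 75130 = 93161 m
     = 93.16 km

D_f ≈ 93.2 km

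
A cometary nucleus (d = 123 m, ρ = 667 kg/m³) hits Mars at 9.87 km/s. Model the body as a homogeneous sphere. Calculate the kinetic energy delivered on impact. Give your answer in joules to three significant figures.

v = 9870 m/s.
Mass m = (π/6) ρ d³ = (π/6) × 667 × (123)³ = 6.499 × 10^8 kg
E = ½ m v² = 0.5 × 6.499 × 10^8 × (9870)² = 3.166 × 10^16 J

E ≈ 3.17 × 10^16 J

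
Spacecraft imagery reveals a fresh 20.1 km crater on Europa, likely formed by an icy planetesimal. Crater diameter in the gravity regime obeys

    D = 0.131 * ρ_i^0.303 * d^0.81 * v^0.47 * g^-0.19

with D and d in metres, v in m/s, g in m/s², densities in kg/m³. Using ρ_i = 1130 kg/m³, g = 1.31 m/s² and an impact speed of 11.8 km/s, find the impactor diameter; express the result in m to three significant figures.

Rearranging for d: d = [D / (0.131 · 1130^0.303 · 11800^0.47 · 1.31^-0.19)]^(1/0.81).
D = 20100 m.
1130^0.303 = 8.416
11800^0.47 = 81.99
1.31^-0.19 = 0.9500
Denominator = 0.131 × 8.416 × 81.99 × 0.9500 = 85.87
D / 85.87 = 20100 / 85.87 = 234.1
d = 234.1^(1/0.81) = 234.1^1.2346 = 841.9 m

d ≈ 842 m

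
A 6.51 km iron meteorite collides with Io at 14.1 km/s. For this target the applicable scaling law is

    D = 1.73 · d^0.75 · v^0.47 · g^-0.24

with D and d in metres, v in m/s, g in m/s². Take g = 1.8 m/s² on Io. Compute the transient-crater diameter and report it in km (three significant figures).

In SI units: d = 6510 m, v = 14100 m/s.
d^0.75 = 6510^0.75 = 724.7
v^0.47 = 14100^0.47 = 89.15
g^-0.24 = 1.8^-0.24 = 0.8684
D = 1.73 × 724.7 × 89.15 × 0.8684 = 97061 m
   = 97.06 km

D ≈ 97.1 km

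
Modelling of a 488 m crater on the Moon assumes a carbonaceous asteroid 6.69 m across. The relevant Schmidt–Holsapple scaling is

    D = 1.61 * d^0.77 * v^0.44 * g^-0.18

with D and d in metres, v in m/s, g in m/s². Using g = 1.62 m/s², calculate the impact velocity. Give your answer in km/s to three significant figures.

Rearranging for v: v = [D / (1.61 · 6.69^0.77 · 1.62^-0.18)]^(1/0.44).
6.69^0.77 = 4.321
1.62^-0.18 = 0.9168
Denominator = 1.61 × 4.321 × 0.9168 = 6.378
D / 6.378 = 488 / 6.378 = 76.51
v = 76.51^(1/0.44) = 76.51^2.2727 = 19104 m/s

v ≈ 19.1 km/s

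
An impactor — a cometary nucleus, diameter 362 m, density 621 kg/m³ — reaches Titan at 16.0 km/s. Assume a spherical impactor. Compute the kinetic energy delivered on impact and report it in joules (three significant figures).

v = 16000 m/s.
Mass m = (π/6) ρ d³ = (π/6) × 621 × (362)³ = 1.542 × 10^10 kg
E = ½ m v² = 0.5 × 1.542 × 10^10 × (16000)² = 1.974 × 10^18 J

E ≈ 1.97 × 10^18 J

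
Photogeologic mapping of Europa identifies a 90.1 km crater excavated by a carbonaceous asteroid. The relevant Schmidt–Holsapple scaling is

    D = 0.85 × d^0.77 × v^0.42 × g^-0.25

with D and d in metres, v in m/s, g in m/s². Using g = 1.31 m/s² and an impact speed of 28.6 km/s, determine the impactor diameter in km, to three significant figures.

d ≈ 13.6 km

Rearranging for d: d = [D / (0.85 · 28600^0.42 · 1.31^-0.25)]^(1/0.77).
D = 90100 m.
28600^0.42 = 74.42
1.31^-0.25 = 0.9347
Denominator = 0.85 × 74.42 × 0.9347 = 59.13
D / 59.13 = 90100 / 59.13 = 1524
d = 1524^(1/0.77) = 1524^1.2987 = 13606 m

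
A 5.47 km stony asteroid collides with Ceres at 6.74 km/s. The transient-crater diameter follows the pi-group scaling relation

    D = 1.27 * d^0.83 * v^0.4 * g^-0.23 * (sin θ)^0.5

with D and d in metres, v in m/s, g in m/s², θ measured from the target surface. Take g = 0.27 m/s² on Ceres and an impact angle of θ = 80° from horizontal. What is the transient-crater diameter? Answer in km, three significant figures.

In SI units: d = 5470 m, v = 6740 m/s.
d^0.83 = 5470^0.83 = 1266
v^0.4 = 6740^0.4 = 34.00
g^-0.23 = 0.27^-0.23 = 1.351
(sin 80°)^0.5 = 0.9848^0.5 = 0.9924
D = 1.27 × 1266 × 34.00 × 1.351 × 0.9924 = 73292 m
   = 73.29 km

D ≈ 73.3 km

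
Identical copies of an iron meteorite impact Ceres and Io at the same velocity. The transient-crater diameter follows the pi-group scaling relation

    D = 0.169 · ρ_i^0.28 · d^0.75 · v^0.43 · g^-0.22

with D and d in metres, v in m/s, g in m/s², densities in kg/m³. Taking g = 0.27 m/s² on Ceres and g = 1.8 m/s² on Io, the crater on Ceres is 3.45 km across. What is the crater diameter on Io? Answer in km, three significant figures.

All impactor-dependent factors cancel in the ratio, leaving D_Io/D_Ceres = (g_Io/g_Ceres)^-0.22.
(1.8/0.27)^-0.22 = 6.667^-0.22 = 0.6588
D_Io = 0.6588 × 3.45 km = 2.27 km

D ≈ 2.27 km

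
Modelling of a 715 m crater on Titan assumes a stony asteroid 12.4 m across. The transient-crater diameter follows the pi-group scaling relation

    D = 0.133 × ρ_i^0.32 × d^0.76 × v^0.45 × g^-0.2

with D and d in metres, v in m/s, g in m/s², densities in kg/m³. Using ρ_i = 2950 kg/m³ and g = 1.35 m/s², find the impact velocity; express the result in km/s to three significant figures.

Rearranging for v: v = [D / (0.133 · 2950^0.32 · 12.4^0.76 · 1.35^-0.2)]^(1/0.45).
2950^0.32 = 12.89
12.4^0.76 = 6.776
1.35^-0.2 = 0.9417
Denominator = 0.133 × 12.89 × 6.776 × 0.9417 = 10.94
D / 10.94 = 715 / 10.94 = 65.36
v = 65.36^(1/0.45) = 65.36^2.2222 = 10814 m/s

v ≈ 10.8 km/s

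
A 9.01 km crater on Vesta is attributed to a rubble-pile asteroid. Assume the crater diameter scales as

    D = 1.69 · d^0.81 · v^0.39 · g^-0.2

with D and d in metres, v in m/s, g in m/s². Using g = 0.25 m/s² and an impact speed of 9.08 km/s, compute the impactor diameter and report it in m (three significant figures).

d ≈ 352 m

Rearranging for d: d = [D / (1.69 · 9080^0.39 · 0.25^-0.2)]^(1/0.81).
D = 9010 m.
9080^0.39 = 34.97
0.25^-0.2 = 1.320
Denominator = 1.69 × 34.97 × 1.320 = 78.01
D / 78.01 = 9010 / 78.01 = 115.5
d = 115.5^(1/0.81) = 115.5^1.2346 = 351.9 m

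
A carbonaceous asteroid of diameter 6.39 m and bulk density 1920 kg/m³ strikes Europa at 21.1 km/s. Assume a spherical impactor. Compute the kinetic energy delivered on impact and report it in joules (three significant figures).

v = 21100 m/s.
Mass m = (π/6) ρ d³ = (π/6) × 1920 × (6.39)³ = 2.623 × 10^5 kg
E = ½ m v² = 0.5 × 2.623 × 10^5 × (21100)² = 5.839 × 10^13 J

E ≈ 5.84 × 10^13 J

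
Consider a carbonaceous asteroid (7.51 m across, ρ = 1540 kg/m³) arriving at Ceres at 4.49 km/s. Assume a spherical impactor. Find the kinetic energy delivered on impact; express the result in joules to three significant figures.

v = 4490 m/s.
Mass m = (π/6) ρ d³ = (π/6) × 1540 × (7.51)³ = 3.415 × 10^5 kg
E = ½ m v² = 0.5 × 3.415 × 10^5 × (4490)² = 3.442 × 10^12 J

E ≈ 3.44 × 10^12 J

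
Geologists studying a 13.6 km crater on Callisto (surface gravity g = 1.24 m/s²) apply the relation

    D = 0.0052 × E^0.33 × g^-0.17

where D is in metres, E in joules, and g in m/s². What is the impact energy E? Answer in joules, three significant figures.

Rearranging: E = [D / (0.0052 · g^-0.17)]^(1/0.33).
D = 13600 m.
g^-0.17 = 1.24^-0.17 = 0.9641
D / (0.0052 × 0.9641) = 13600 / (5.013 × 10^-3) = 2.713 × 10^6
E = (2.713 × 10^6)^3.0303 = 3.128 × 10^19 J

E ≈ 3.13 × 10^19 J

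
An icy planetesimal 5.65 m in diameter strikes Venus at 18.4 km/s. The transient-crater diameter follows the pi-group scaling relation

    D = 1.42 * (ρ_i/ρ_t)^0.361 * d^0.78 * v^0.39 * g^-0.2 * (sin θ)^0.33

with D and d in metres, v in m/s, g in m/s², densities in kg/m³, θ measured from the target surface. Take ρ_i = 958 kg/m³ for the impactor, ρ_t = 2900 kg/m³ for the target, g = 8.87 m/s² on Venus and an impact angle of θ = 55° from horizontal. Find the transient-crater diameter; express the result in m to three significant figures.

D ≈ 102 m

In SI units: v = 18400 m/s.
(ρ_i/ρ_t)^0.361 = (958/2900)^0.361 = 0.6704
d^0.78 = 5.65^0.78 = 3.860
v^0.39 = 18400^0.39 = 46.06
g^-0.2 = 8.87^-0.2 = 0.6463
(sin 55°)^0.33 = 0.8192^0.33 = 0.9363
D = 1.42 × 0.6704 × 3.860 × 46.06 × 0.6463 × 0.9363 = 102.4 m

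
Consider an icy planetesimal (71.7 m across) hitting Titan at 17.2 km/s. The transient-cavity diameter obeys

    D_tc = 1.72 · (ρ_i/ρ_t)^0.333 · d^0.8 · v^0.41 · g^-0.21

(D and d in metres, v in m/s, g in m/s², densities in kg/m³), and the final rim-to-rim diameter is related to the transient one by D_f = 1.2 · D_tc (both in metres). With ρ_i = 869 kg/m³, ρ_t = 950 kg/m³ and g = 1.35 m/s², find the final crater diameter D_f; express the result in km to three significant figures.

v = 17200 m/s.
(ρ_i/ρ_t)^0.333 = (869/950)^0.333 = 0.9708
d^0.8 = 71.7^0.8 = 30.51
v^0.41 = 17200^0.41 = 54.52
g^-0.21 = 1.35^-0.21 = 0.9389
D_tc = 1.72 × 0.9708 × 30.51 × 54.52 × 0.9389 = 2608 m
D_f = 1.2 × 2608 = 3130 m
     = 3.130 km

D_f ≈ 3.13 km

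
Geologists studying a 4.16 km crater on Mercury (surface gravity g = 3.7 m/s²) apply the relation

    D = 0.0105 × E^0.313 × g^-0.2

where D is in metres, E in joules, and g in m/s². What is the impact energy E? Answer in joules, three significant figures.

E ≈ 1.77 × 10^18 J

Rearranging: E = [D / (0.0105 · g^-0.2)]^(1/0.313).
D = 4160 m.
g^-0.2 = 3.7^-0.2 = 0.7698
D / (0.0105 × 0.7698) = 4160 / (8.083 × 10^-3) = 5.147 × 10^5
E = (5.147 × 10^5)^3.1949 = 1.769 × 10^18 J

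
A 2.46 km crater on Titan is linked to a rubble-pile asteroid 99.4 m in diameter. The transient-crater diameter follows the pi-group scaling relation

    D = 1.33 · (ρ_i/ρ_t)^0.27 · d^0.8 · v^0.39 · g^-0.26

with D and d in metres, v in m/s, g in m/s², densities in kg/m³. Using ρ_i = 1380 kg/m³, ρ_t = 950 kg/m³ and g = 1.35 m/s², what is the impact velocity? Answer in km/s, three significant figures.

Rearranging for v: v = [D / (1.33 · (1380/950)^0.27 · 99.4^0.8 · 1.35^-0.26)]^(1/0.39).
D = 2460 m.
(1380/950)^0.27 = 1.106
99.4^0.8 = 39.62
1.35^-0.26 = 0.9249
Denominator = 1.33 × 1.106 × 39.62 × 0.9249 = 53.90
D / 53.90 = 2460 / 53.90 = 45.64
v = 45.64^(1/0.39) = 45.64^2.5641 = 17977 m/s

v ≈ 18.0 km/s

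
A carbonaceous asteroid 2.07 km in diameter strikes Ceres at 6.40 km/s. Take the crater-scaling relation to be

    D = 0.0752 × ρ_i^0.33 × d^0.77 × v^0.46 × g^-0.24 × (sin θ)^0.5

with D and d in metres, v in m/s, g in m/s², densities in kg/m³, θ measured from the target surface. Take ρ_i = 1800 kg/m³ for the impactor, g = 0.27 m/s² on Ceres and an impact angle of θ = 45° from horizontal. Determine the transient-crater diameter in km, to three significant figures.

D ≈ 20.7 km

In SI units: d = 2070 m, v = 6400 m/s.
ρ_i^0.33 = 1800^0.33 = 11.86
d^0.77 = 2070^0.77 = 357.5
v^0.46 = 6400^0.46 = 56.34
g^-0.24 = 0.27^-0.24 = 1.369
(sin 45°)^0.5 = 0.7071^0.5 = 0.8409
D = 0.0752 × 11.86 × 357.5 × 56.34 × 1.369 × 0.8409 = 20680 m
   = 20.68 km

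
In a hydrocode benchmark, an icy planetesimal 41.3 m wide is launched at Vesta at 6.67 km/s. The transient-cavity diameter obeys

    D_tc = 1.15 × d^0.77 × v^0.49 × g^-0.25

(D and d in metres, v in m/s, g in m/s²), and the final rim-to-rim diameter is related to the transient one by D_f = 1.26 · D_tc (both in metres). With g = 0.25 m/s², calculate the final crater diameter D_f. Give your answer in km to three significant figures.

D_f ≈ 2.69 km

v = 6670 m/s.
d^0.77 = 41.3^0.77 = 17.55
v^0.49 = 6670^0.49 = 74.79
g^-0.25 = 0.25^-0.25 = 1.414
D_tc = 1.15 × 17.55 × 74.79 × 1.414 = 2134 m
D_f = 1.26 × 2134 = 2689 m
     = 2.689 km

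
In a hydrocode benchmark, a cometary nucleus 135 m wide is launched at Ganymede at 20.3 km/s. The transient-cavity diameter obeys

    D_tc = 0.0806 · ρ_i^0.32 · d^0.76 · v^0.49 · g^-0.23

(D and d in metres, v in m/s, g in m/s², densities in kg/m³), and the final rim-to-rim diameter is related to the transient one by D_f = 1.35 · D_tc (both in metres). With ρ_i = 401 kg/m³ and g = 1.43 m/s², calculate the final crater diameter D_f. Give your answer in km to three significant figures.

v = 20300 m/s.
ρ_i^0.32 = 401^0.32 = 6.808
d^0.76 = 135^0.76 = 41.60
v^0.49 = 20300^0.49 = 129.0
g^-0.23 = 1.43^-0.23 = 0.9210
D_tc = 0.0806 × 6.808 × 41.60 × 129.0 × 0.9210 = 2712 m
D_f = 1.35 × 2712 = 3661 m
     = 3.661 km

D_f ≈ 3.66 km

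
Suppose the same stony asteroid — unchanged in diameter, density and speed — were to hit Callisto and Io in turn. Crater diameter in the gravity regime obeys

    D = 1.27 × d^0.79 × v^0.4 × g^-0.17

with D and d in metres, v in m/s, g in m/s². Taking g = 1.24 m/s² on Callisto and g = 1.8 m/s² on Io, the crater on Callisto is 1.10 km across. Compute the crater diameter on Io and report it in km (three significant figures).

All impactor-dependent factors cancel in the ratio, leaving D_Io/D_Callisto = (g_Io/g_Callisto)^-0.17.
(1.8/1.24)^-0.17 = 1.452^-0.17 = 0.9386
D_Io = 0.9386 × 1.10 km = 1.03 km

D ≈ 1.03 km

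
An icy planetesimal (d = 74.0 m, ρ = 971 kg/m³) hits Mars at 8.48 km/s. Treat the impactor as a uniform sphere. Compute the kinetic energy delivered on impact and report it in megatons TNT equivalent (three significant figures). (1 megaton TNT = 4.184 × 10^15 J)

E ≈ 1.77 Mt TNT

v = 8480 m/s.
Mass m = (π/6) ρ d³ = (π/6) × 971 × (74)³ = 2.060 × 10^8 kg
E = ½ m v² = 0.5 × 2.060 × 10^8 × (8480)² = 7.407 × 10^15 J
   = 7.407 × 10^15 / 4.184×10^15 = 1.770 Mt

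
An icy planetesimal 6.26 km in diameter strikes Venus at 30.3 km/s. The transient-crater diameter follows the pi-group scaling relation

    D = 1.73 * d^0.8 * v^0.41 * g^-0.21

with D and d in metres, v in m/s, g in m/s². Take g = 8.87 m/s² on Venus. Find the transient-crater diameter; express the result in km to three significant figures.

D ≈ 82.0 km

In SI units: d = 6260 m, v = 30300 m/s.
d^0.8 = 6260^0.8 = 1090
v^0.41 = 30300^0.41 = 68.77
g^-0.21 = 8.87^-0.21 = 0.6323
D = 1.73 × 1090 × 68.77 × 0.6323 = 81996 m
   = 82.00 km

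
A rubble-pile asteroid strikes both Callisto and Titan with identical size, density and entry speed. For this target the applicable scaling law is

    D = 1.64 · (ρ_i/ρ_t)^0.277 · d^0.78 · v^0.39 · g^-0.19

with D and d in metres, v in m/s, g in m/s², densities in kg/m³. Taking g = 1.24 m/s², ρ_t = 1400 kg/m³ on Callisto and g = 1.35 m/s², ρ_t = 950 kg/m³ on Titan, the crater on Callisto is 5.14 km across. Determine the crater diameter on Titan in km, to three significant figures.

D ≈ 5.63 km

The impactor-only factors (d, v, ρ_i) cancel in the ratio, leaving D_Titan/D_Callisto = (g_Titan/g_Callisto)^-0.19 · (ρ_t,Callisto/ρ_t,Titan)^0.277.
(1.35/1.24)^-0.19 = 1.089^-0.19 = 0.9839
(1400/950)^0.277 = 1.474^0.277 = 1.113
Ratio = 0.9839 × 1.113 = 1.095
D_Titan = 1.095 × 5.14 km = 5.63 km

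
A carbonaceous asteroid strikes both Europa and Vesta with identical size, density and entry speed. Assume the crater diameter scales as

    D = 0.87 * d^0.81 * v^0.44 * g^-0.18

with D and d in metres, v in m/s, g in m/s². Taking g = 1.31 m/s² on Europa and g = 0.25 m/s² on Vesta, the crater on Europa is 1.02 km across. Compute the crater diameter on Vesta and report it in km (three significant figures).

D ≈ 1.37 km

All impactor-dependent factors cancel in the ratio, leaving D_Vesta/D_Europa = (g_Vesta/g_Europa)^-0.18.
(0.25/1.31)^-0.18 = 0.1908^-0.18 = 1.347
D_Vesta = 1.347 × 1.02 km = 1.37 km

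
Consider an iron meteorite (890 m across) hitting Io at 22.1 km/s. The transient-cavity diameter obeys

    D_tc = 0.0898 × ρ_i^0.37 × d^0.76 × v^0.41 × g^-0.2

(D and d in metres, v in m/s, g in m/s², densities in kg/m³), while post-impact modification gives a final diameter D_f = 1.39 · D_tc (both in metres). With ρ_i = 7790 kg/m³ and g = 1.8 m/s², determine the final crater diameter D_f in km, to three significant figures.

D_f ≈ 32.2 km

v = 22100 m/s.
ρ_i^0.37 = 7790^0.37 = 27.53
d^0.76 = 890^0.76 = 174.4
v^0.41 = 22100^0.41 = 60.42
g^-0.2 = 1.8^-0.2 = 0.8891
D_tc = 0.0898 × 27.53 × 174.4 × 60.42 × 0.8891 = 23160 m
D_f = 1.39 × 23160 = 32192 m
     = 32.19 km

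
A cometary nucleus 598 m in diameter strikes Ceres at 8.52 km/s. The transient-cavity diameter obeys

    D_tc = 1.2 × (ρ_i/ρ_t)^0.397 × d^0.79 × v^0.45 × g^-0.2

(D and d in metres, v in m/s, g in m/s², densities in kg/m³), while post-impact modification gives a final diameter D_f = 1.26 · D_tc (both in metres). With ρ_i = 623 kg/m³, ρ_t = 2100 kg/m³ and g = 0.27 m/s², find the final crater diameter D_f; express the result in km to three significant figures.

v = 8520 m/s.
(ρ_i/ρ_t)^0.397 = (623/2100)^0.397 = 0.6173
d^0.79 = 598^0.79 = 156.2
v^0.45 = 8520^0.45 = 58.71
g^-0.2 = 0.27^-0.2 = 1.299
D_tc = 1.2 × 0.6173 × 156.2 × 58.71 × 1.299 = 8824 m
D_f = 1.26 × 8824 = 11118 m
     = 11.12 km

D_f ≈ 11.1 km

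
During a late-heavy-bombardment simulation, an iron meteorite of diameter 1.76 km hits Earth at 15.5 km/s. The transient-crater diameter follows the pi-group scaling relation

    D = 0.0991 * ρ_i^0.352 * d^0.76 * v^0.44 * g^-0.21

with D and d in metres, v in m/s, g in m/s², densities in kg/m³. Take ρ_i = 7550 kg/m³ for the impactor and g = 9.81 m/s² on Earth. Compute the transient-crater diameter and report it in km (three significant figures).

In SI units: d = 1760 m, v = 15500 m/s.
ρ_i^0.352 = 7550^0.352 = 23.18
d^0.76 = 1760^0.76 = 292.8
v^0.44 = 15500^0.44 = 69.78
g^-0.21 = 9.81^-0.21 = 0.6191
D = 0.0991 × 23.18 × 292.8 × 69.78 × 0.6191 = 29057 m
   = 29.06 km

D ≈ 29.1 km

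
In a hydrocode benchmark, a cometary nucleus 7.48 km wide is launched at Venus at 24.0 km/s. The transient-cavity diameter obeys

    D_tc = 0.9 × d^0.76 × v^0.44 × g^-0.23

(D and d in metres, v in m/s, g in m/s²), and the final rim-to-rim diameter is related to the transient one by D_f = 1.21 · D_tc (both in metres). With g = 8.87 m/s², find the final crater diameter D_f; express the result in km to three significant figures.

D_f ≈ 49.0 km

In SI: d = 7480 m, v = 24000 m/s.
d^0.76 = 7480^0.76 = 879.4
v^0.44 = 24000^0.44 = 84.58
g^-0.23 = 8.87^-0.23 = 0.6053
D_tc = 0.9 × 879.4 × 84.58 × 0.6053 = 40520 m
D_f = 1.21 × 40520 = 49029 m
     = 49.03 km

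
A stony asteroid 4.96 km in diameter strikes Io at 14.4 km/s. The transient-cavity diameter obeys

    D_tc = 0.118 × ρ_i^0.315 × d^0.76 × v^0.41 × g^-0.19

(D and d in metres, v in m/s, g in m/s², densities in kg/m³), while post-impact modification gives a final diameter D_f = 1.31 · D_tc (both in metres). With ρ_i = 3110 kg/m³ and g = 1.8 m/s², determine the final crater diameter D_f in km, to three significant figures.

In SI: d = 4960 m, v = 14400 m/s.
ρ_i^0.315 = 3110^0.315 = 12.60
d^0.76 = 4960^0.76 = 643.5
v^0.41 = 14400^0.41 = 50.69
g^-0.19 = 1.8^-0.19 = 0.8943
D_tc = 0.118 × 12.60 × 643.5 × 50.69 × 0.8943 = 43370 m
D_f = 1.31 × 43370 = 56815 m
     = 56.81 km

D_f ≈ 56.8 km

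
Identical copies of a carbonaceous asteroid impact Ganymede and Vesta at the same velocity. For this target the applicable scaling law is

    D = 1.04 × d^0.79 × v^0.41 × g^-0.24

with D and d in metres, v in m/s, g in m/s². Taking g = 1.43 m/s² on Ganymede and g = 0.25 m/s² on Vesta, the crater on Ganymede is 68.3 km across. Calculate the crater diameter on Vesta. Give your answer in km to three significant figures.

All impactor-dependent factors cancel in the ratio, leaving D_Vesta/D_Ganymede = (g_Vesta/g_Ganymede)^-0.24.
(0.25/1.43)^-0.24 = 0.1748^-0.24 = 1.520
D_Vesta = 1.520 × 68.3 km = 104 km

D ≈ 104 km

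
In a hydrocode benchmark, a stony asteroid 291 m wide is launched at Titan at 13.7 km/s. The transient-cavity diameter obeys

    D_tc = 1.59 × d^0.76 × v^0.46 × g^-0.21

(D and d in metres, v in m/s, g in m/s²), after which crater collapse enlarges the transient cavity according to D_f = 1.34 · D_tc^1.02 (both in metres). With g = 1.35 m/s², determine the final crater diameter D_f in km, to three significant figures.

D_f ≈ 14.3 km

v = 13700 m/s.
d^0.76 = 291^0.76 = 74.57
v^0.46 = 13700^0.46 = 79.96
g^-0.21 = 1.35^-0.21 = 0.9389
D_tc = 1.59 × 74.57 × 79.96 × 0.9389 = 8901 m
D_f = 1.34 × (8901)^1.02 = 14306 m
     = 14.31 km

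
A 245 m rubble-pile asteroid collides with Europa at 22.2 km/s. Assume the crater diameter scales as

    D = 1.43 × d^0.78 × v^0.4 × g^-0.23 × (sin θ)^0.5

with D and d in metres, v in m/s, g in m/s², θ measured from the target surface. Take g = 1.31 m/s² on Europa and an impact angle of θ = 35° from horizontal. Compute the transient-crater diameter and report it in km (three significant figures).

D ≈ 4.07 km

In SI units: v = 22200 m/s.
d^0.78 = 245^0.78 = 73.04
v^0.4 = 22200^0.4 = 54.77
g^-0.23 = 1.31^-0.23 = 0.9398
(sin 35°)^0.5 = 0.5736^0.5 = 0.7574
D = 1.43 × 73.04 × 54.77 × 0.9398 × 0.7574 = 4072 m
   = 4.072 km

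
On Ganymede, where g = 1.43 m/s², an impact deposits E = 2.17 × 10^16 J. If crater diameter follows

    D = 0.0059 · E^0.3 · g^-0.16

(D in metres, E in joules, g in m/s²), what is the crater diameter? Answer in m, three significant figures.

E^0.3 = (2.17 × 10^16)^0.3 = 7.960 × 10^4
g^-0.16 = 1.43^-0.16 = 0.9444
D = 0.0059 × 7.960 × 10^4 × 0.9444 = 443.5 m

D ≈ 444 m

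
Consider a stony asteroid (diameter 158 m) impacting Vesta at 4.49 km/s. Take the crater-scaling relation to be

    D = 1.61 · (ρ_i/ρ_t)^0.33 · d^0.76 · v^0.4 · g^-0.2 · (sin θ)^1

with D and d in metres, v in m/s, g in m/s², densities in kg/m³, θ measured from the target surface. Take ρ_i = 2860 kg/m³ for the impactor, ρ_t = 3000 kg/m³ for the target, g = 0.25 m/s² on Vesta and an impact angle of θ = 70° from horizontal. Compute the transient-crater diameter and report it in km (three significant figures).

D ≈ 2.66 km

In SI units: v = 4490 m/s.
(ρ_i/ρ_t)^0.33 = (2860/3000)^0.33 = 0.9844
d^0.76 = 158^0.76 = 46.88
v^0.4 = 4490^0.4 = 28.90
g^-0.2 = 0.25^-0.2 = 1.320
(sin 70°)^1 = 0.9397^1 = 0.9397
D = 1.61 × 0.9844 × 46.88 × 28.90 × 1.320 × 0.9397 = 2663 m
   = 2.663 km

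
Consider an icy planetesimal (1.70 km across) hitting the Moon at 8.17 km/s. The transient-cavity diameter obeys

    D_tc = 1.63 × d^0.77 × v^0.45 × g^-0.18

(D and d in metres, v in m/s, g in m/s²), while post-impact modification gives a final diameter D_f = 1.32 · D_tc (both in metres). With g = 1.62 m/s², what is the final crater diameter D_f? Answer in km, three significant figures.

In SI: d = 1700 m, v = 8170 m/s.
d^0.77 = 1700^0.77 = 307.2
v^0.45 = 8170^0.45 = 57.61
g^-0.18 = 1.62^-0.18 = 0.9168
D_tc = 1.63 × 307.2 × 57.61 × 0.9168 = 26450 m
D_f = 1.32 × 26450 = 34914 m
     = 34.91 km

D_f ≈ 34.9 km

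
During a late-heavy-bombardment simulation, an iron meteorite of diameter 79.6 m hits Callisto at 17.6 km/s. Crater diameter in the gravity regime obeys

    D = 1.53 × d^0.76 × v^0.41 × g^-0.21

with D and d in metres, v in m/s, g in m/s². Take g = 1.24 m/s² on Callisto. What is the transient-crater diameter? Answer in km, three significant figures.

D ≈ 2.24 km

In SI units: v = 17600 m/s.
d^0.76 = 79.6^0.76 = 27.84
v^0.41 = 17600^0.41 = 55.04
g^-0.21 = 1.24^-0.21 = 0.9558
D = 1.53 × 27.84 × 55.04 × 0.9558 = 2241 m
   = 2.241 km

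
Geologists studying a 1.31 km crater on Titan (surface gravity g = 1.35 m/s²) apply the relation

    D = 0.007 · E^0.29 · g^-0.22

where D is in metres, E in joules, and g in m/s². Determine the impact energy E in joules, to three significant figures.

Rearranging: E = [D / (0.007 · g^-0.22)]^(1/0.29).
D = 1310 m.
g^-0.22 = 1.35^-0.22 = 0.9361
D / (0.007 × 0.9361) = 1310 / (6.553 × 10^-3) = 1.999 × 10^5
E = (1.999 × 10^5)^3.4483 = 1.900 × 10^18 J

E ≈ 1.90 × 10^18 J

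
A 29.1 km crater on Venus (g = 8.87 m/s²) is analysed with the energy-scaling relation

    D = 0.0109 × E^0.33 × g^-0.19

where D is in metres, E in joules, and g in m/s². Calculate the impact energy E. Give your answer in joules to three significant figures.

E ≈ 1.05 × 10^20 J

Rearranging: E = [D / (0.0109 · g^-0.19)]^(1/0.33).
D = 29100 m.
g^-0.19 = 8.87^-0.19 = 0.6605
D / (0.0109 × 0.6605) = 29100 / (7.199 × 10^-3) = 4.042 × 10^6
E = (4.042 × 10^6)^3.0303 = 1.047 × 10^20 J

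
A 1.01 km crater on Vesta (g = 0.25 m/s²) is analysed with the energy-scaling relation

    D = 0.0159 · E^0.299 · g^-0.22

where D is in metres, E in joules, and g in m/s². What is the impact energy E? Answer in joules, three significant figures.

Rearranging: E = [D / (0.0159 · g^-0.22)]^(1/0.299).
D = 1010 m.
g^-0.22 = 0.25^-0.22 = 1.357
D / (0.0159 × 1.357) = 1010 / (0.02158) = 4.680 × 10^4
E = (4.680 × 10^4)^3.3445 = 4.165 × 10^15 J

E ≈ 4.17 × 10^15 J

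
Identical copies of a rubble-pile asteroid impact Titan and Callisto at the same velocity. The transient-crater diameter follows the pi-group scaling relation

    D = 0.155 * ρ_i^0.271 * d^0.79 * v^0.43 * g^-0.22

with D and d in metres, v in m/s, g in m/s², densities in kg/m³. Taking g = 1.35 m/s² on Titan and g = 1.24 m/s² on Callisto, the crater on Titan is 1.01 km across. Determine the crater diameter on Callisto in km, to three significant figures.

All impactor-dependent factors cancel in the ratio, leaving D_Callisto/D_Titan = (g_Callisto/g_Titan)^-0.22.
(1.24/1.35)^-0.22 = 0.9185^-0.22 = 1.019
D_Callisto = 1.019 × 1.01 km = 1.03 km

D ≈ 1.03 km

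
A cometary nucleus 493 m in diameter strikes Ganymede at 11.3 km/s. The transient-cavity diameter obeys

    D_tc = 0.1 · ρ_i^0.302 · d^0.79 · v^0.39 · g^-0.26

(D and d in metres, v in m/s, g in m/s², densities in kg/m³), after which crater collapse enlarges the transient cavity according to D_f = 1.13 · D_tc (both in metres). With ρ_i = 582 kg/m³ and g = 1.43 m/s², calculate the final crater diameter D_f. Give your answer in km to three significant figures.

v = 11300 m/s.
ρ_i^0.302 = 582^0.302 = 6.839
d^0.79 = 493^0.79 = 134.1
v^0.39 = 11300^0.39 = 38.08
g^-0.26 = 1.43^-0.26 = 0.9112
D_tc = 0.1 × 6.839 × 134.1 × 38.08 × 0.9112 = 3182 m
D_f = 1.13 × 3182 = 3596 m
     = 3.596 km

D_f ≈ 3.60 km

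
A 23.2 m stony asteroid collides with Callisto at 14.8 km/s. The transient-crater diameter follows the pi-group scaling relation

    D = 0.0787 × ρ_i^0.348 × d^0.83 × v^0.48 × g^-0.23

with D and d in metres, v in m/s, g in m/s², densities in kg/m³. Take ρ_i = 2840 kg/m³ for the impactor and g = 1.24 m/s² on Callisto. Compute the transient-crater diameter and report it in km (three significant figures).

D ≈ 1.63 km

In SI units: v = 14800 m/s.
ρ_i^0.348 = 2840^0.348 = 15.91
d^0.83 = 23.2^0.83 = 13.59
v^0.48 = 14800^0.48 = 100.4
g^-0.23 = 1.24^-0.23 = 0.9517
D = 0.0787 × 15.91 × 13.59 × 100.4 × 0.9517 = 1626 m
   = 1.626 km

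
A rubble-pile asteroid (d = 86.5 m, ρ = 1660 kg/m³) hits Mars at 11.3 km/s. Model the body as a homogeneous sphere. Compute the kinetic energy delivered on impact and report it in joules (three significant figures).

v = 11300 m/s.
Mass m = (π/6) ρ d³ = (π/6) × 1660 × (86.5)³ = 5.625 × 10^8 kg
E = ½ m v² = 0.5 × 5.625 × 10^8 × (11300)² = 3.591 × 10^16 J

E ≈ 3.59 × 10^16 J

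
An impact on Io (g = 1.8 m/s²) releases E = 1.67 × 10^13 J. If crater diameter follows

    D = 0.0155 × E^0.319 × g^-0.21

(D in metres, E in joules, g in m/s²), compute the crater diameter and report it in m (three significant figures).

D ≈ 226 m

E^0.319 = (1.67 × 10^13)^0.319 = 1.652 × 10^4
g^-0.21 = 1.8^-0.21 = 0.8839
D = 0.0155 × 1.652 × 10^4 × 0.8839 = 226.3 m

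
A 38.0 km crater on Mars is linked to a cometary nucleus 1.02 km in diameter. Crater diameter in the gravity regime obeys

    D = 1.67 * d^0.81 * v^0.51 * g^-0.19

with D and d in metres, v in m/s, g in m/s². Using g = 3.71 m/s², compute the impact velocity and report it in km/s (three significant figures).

v ≈ 9.48 km/s

Rearranging for v: v = [D / (1.67 · 1020^0.81 · 3.71^-0.19)]^(1/0.51).
D = 38000 m.
1020^0.81 = 273.5
3.71^-0.19 = 0.7795
Denominator = 1.67 × 273.5 × 0.7795 = 356.0
D / 356.0 = 38000 / 356.0 = 106.7
v = 106.7^(1/0.51) = 106.7^1.9608 = 9480 m/s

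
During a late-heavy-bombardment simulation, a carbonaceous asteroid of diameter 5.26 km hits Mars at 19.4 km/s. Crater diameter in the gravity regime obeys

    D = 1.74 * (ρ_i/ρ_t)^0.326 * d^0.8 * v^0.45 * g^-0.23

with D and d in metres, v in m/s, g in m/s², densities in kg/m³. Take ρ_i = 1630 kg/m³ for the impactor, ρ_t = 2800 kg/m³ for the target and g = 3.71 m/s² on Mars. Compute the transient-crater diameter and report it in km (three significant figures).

D ≈ 87.0 km

In SI units: d = 5260 m, v = 19400 m/s.
(ρ_i/ρ_t)^0.326 = (1630/2800)^0.326 = 0.8383
d^0.8 = 5260^0.8 = 948.0
v^0.45 = 19400^0.45 = 85.02
g^-0.23 = 3.71^-0.23 = 0.7397
D = 1.74 × 0.8383 × 948.0 × 85.02 × 0.7397 = 86963 m
   = 86.96 km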